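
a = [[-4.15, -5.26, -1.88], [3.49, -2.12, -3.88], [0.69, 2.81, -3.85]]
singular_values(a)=[7.22, 6.25, 3.47]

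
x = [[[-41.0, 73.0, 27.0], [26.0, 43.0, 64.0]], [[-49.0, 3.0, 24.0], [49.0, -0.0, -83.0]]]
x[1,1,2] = -83.0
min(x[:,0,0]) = -49.0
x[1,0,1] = 3.0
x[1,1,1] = -0.0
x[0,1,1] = 43.0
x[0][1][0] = 26.0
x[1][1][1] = -0.0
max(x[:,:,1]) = 73.0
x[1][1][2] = -83.0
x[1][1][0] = 49.0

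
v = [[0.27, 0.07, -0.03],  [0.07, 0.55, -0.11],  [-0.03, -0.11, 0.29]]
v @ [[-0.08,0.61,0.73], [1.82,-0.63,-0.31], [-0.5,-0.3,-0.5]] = [[0.12,0.13,0.19],[1.05,-0.27,-0.06],[-0.34,-0.04,-0.13]]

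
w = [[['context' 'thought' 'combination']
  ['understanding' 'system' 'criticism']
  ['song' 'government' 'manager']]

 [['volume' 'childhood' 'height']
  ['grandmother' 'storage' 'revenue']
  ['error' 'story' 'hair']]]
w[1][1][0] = 'grandmother'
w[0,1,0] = 'understanding'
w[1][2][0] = 'error'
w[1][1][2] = 'revenue'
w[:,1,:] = [['understanding', 'system', 'criticism'], ['grandmother', 'storage', 'revenue']]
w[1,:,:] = [['volume', 'childhood', 'height'], ['grandmother', 'storage', 'revenue'], ['error', 'story', 'hair']]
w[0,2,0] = 'song'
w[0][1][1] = 'system'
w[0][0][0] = 'context'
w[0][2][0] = 'song'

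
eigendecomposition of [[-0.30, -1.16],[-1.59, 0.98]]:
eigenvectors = [[-0.8, 0.48], [-0.60, -0.88]]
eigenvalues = [-1.16, 1.84]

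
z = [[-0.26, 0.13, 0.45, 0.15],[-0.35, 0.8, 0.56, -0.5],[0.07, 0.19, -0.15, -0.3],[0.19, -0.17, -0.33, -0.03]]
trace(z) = 0.36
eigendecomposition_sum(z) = [[-0.05, 0.13, 0.07, -0.09],[-0.29, 0.8, 0.45, -0.57],[-0.07, 0.19, 0.11, -0.13],[0.06, -0.17, -0.10, 0.12]] + [[-0.21, -0.00, 0.38, 0.25], [-0.06, -0.0, 0.11, 0.07], [0.14, 0.00, -0.25, -0.16], [0.13, 0.00, -0.23, -0.15]] + [[-0.0, -0.0, 0.00, -0.0], [-0.0, -0.0, 0.0, -0.0], [0.0, 0.00, -0.00, 0.0], [-0.00, -0.00, 0.0, -0.0]] + [[-0.00,0.00,-0.0,-0.0],[-0.00,0.0,-0.00,-0.0],[-0.00,0.0,-0.00,-0.00],[-0.00,0.00,-0.00,-0.0]]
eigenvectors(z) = [[-0.15, -0.72, 0.05, -0.89], [-0.94, -0.21, 0.68, -0.12], [-0.22, 0.48, -0.38, -0.44], [0.2, 0.45, 0.63, -0.07]]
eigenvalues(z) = [0.98, -0.61, -0.0, -0.01]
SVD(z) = [[-0.31, 0.66, -0.68, 0.13], [-0.9, -0.27, 0.20, 0.26], [-0.09, -0.61, -0.64, -0.46], [0.28, -0.35, -0.3, 0.84]] @ diag([1.2602703671670317, 0.6128574341319831, 0.004913461138834284, 0.0004743094704671413]) @ [[0.35, -0.66, -0.57, 0.34], [-0.30, -0.31, 0.57, 0.7], [0.88, 0.11, 0.45, 0.06], [-0.06, -0.68, 0.37, -0.63]]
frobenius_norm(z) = 1.40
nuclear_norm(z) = 1.88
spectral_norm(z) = 1.26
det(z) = -0.00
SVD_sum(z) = [[-0.14,0.25,0.22,-0.13], [-0.4,0.75,0.65,-0.38], [-0.04,0.08,0.07,-0.04], [0.13,-0.24,-0.21,0.12]] + [[-0.12, -0.12, 0.23, 0.28], [0.05, 0.05, -0.09, -0.12], [0.11, 0.11, -0.21, -0.26], [0.07, 0.07, -0.12, -0.15]] + [[-0.00, -0.00, -0.0, -0.00], [0.00, 0.00, 0.00, 0.00], [-0.00, -0.0, -0.00, -0.0], [-0.00, -0.0, -0.0, -0.00]] + [[-0.00, -0.00, 0.00, -0.0], [-0.00, -0.0, 0.0, -0.00], [0.0, 0.00, -0.0, 0.0], [-0.0, -0.00, 0.0, -0.0]]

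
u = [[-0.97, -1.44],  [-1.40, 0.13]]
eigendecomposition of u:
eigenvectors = [[-0.83, 0.57], [-0.56, -0.82]]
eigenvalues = [-1.94, 1.1]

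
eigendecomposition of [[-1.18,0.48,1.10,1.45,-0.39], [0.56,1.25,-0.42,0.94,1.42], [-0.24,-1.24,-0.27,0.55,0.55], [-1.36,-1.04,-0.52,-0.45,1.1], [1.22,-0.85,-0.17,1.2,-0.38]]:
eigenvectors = [[(0.65+0j), (0.65-0j), (-0.05-0.28j), -0.05+0.28j, -0.29+0.00j], [-0.13+0.03j, -0.13-0.03j, -0.56+0.00j, (-0.56-0j), (0.25+0j)], [-0.01+0.03j, (-0.01-0.03j), 0.18-0.49j, (0.18+0.49j), -0.81+0.00j], [(-0.07+0.52j), -0.07-0.52j, (0.27-0.19j), (0.27+0.19j), 0.15+0.00j], [0.01-0.54j, (0.01+0.54j), 0.06-0.46j, (0.06+0.46j), (-0.41+0j)]]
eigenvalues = [(-1.46+1.55j), (-1.46-1.55j), (0.84+1.4j), (0.84-1.4j), (0.2+0j)]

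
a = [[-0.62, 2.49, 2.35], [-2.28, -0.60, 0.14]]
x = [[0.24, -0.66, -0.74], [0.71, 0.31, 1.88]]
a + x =[[-0.38, 1.83, 1.61], [-1.57, -0.29, 2.02]]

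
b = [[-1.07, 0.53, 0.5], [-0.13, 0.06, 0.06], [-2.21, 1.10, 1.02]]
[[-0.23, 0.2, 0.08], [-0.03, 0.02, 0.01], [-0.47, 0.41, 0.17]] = b@[[0.17,-0.26,-0.13], [-0.14,-0.03,-0.04], [0.06,-0.13,-0.07]]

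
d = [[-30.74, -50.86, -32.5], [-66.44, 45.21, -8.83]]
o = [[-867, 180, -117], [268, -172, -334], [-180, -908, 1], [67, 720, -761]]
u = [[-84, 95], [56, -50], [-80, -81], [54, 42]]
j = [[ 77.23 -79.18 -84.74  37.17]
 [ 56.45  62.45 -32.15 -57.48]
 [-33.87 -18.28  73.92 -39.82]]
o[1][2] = -334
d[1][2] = -8.83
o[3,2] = -761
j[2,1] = -18.28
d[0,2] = -32.5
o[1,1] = -172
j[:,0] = [77.23, 56.45, -33.87]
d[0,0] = -30.74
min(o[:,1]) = -908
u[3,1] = 42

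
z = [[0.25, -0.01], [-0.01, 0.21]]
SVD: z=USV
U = [[-0.97, 0.23], [0.23, 0.97]]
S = [0.25, 0.21]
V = [[-0.97, 0.23], [0.23, 0.97]]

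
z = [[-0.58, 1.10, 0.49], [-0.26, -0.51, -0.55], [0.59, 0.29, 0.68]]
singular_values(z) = [1.53, 0.98, 0.04]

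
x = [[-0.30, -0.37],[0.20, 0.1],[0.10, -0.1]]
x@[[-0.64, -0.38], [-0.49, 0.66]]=[[0.37, -0.13], [-0.18, -0.01], [-0.02, -0.10]]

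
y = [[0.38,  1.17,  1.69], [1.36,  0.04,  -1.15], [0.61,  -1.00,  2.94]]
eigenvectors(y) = [[0.65,-0.78,0.45], [-0.72,-0.62,-0.12], [-0.25,-0.11,0.88]]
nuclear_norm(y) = 6.63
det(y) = -8.23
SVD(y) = [[-0.44,0.37,-0.82], [0.29,-0.81,-0.52], [-0.85,-0.46,0.25]] @ diag([3.604337348160925, 1.5208170023945535, 1.5015551691096514]) @ [[-0.08,0.1,-0.99],[-0.81,0.57,0.12],[-0.57,-0.82,-0.03]]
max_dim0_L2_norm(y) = 3.58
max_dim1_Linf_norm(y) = 2.94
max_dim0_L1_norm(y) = 5.78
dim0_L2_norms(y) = [1.54, 1.54, 3.58]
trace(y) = 3.36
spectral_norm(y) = 3.60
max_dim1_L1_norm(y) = 4.55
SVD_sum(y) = [[0.13, -0.15, 1.58],[-0.09, 0.10, -1.02],[0.25, -0.29, 3.04]] + [[-0.46, 0.32, 0.07], [1.0, -0.70, -0.15], [0.57, -0.4, -0.09]] + [[0.71, 1.0, 0.04], [0.45, 0.64, 0.02], [-0.22, -0.31, -0.01]]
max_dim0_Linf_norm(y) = 2.94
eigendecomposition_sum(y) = [[-0.62, 0.71, 0.41], [0.70, -0.79, -0.46], [0.24, -0.27, -0.16]] + [[0.87, 0.89, -0.32], [0.70, 0.71, -0.26], [0.12, 0.12, -0.04]] + [[0.13,-0.43,1.6],[-0.03,0.12,-0.43],[0.25,-0.85,3.14]]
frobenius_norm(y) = 4.19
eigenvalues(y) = [-1.57, 1.55, 3.39]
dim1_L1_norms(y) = [3.24, 2.55, 4.55]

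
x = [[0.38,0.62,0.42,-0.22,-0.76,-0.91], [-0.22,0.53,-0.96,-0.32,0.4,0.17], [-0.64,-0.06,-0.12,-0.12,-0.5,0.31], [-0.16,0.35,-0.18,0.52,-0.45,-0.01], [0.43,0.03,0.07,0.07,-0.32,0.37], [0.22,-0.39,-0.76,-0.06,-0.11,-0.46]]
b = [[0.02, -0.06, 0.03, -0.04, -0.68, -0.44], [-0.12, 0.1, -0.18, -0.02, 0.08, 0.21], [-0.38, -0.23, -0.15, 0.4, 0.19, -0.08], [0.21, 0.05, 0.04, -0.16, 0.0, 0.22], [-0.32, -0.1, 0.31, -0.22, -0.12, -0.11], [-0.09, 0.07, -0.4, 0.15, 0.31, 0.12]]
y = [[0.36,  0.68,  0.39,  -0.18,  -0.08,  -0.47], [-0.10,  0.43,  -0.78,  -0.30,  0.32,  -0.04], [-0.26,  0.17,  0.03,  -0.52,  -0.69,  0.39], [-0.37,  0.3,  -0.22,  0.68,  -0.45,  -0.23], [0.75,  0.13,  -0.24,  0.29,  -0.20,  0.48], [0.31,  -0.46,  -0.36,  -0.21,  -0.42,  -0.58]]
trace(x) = 0.53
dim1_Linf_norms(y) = [0.68, 0.78, 0.69, 0.68, 0.75, 0.58]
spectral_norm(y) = 1.01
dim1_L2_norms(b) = [0.81, 0.33, 0.65, 0.35, 0.53, 0.55]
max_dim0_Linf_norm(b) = 0.68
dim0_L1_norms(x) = [2.05, 1.98, 2.51, 1.31, 2.54, 2.23]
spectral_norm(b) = 1.01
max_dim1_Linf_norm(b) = 0.68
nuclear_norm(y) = 5.99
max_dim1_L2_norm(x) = 1.47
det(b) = 0.00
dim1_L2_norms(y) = [1.0, 1.0, 1.0, 1.0, 1.0, 1.0]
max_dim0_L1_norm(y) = 2.19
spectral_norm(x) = 1.60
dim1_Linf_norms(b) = [0.68, 0.21, 0.4, 0.22, 0.32, 0.4]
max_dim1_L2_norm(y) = 1.0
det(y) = 0.99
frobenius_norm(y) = 2.44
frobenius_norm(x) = 2.57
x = y + b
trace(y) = 0.72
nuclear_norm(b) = 2.74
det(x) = 0.61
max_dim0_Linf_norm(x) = 0.96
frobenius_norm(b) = 1.38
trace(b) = -0.19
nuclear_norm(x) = 5.91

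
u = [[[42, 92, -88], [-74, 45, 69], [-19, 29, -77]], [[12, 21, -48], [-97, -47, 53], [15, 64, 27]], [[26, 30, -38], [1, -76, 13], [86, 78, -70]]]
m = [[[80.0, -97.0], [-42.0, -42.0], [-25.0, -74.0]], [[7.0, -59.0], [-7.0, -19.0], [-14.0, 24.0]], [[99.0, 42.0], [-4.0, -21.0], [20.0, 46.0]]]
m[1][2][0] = -14.0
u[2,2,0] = 86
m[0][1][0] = -42.0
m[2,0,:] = [99.0, 42.0]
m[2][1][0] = -4.0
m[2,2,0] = 20.0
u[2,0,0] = 26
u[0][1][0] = -74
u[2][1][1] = -76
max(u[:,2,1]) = 78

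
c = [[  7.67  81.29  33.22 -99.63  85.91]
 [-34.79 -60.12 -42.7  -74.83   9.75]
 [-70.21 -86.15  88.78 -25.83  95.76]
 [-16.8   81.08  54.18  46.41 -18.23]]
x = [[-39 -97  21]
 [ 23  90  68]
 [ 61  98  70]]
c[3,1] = 81.08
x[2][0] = 61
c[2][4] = 95.76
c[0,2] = 33.22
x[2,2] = 70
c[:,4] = [85.91, 9.75, 95.76, -18.23]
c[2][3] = -25.83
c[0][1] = 81.29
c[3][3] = 46.41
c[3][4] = -18.23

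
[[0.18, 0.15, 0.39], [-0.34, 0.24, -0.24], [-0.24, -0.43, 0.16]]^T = [[0.18, -0.34, -0.24], [0.15, 0.24, -0.43], [0.39, -0.24, 0.16]]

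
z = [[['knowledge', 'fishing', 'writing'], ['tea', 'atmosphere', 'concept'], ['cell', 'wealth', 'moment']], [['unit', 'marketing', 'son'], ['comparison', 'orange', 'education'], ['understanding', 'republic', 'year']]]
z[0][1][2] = 'concept'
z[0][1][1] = 'atmosphere'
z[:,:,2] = [['writing', 'concept', 'moment'], ['son', 'education', 'year']]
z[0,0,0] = 'knowledge'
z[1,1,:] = ['comparison', 'orange', 'education']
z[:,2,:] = [['cell', 'wealth', 'moment'], ['understanding', 'republic', 'year']]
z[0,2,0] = 'cell'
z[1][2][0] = 'understanding'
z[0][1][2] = 'concept'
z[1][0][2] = 'son'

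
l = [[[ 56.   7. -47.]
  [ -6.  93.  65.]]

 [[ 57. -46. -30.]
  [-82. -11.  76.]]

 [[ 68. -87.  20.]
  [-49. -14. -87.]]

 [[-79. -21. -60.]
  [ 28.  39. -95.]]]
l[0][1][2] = 65.0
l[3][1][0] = 28.0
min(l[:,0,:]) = -87.0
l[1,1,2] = 76.0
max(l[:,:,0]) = 68.0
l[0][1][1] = 93.0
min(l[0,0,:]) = -47.0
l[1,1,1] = -11.0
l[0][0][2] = -47.0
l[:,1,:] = [[-6.0, 93.0, 65.0], [-82.0, -11.0, 76.0], [-49.0, -14.0, -87.0], [28.0, 39.0, -95.0]]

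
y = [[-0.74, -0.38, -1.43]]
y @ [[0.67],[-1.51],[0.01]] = [[0.06]]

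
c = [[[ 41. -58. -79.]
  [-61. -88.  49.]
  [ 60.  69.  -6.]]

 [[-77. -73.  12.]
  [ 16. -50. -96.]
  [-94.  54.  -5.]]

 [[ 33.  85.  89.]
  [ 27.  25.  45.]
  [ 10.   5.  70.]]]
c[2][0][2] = 89.0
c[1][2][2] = -5.0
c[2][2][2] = 70.0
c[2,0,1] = 85.0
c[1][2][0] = -94.0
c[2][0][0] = 33.0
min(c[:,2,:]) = -94.0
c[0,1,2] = 49.0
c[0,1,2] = 49.0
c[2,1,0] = 27.0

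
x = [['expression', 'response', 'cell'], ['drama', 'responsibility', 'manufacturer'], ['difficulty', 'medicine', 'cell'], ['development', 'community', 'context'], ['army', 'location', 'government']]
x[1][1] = 'responsibility'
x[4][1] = 'location'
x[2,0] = 'difficulty'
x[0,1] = 'response'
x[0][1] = 'response'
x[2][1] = 'medicine'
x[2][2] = 'cell'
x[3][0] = 'development'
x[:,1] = ['response', 'responsibility', 'medicine', 'community', 'location']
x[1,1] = 'responsibility'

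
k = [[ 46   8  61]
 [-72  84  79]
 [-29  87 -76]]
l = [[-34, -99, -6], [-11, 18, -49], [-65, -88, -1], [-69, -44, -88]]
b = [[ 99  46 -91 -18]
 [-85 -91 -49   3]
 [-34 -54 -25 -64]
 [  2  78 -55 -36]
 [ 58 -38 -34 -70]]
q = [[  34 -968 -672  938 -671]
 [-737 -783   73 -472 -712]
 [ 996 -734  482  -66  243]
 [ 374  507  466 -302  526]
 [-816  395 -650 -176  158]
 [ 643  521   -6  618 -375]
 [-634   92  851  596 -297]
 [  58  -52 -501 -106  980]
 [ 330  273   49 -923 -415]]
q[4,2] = -650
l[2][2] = -1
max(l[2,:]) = -1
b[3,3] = -36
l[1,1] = 18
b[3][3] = -36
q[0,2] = -672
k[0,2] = 61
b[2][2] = -25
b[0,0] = 99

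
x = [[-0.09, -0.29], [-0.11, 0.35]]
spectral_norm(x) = 0.46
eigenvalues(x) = [-0.15, 0.41]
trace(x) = 0.26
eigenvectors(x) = [[-0.98, 0.5], [-0.21, -0.87]]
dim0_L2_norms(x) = [0.14, 0.45]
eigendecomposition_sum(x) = [[-0.14, -0.08], [-0.03, -0.02]] + [[0.05, -0.21], [-0.08, 0.37]]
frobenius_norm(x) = 0.48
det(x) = -0.06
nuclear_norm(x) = 0.59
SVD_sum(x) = [[0.02, -0.28],[-0.02, 0.36]] + [[-0.11, -0.01],[-0.09, -0.01]]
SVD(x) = [[-0.62, 0.78], [0.78, 0.62]] @ diag([0.45543525795478906, 0.13920749193795115]) @ [[-0.07, 1.0], [-1.00, -0.07]]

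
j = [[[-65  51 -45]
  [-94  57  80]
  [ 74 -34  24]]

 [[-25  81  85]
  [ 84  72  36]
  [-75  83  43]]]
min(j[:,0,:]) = -65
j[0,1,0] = -94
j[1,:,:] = [[-25, 81, 85], [84, 72, 36], [-75, 83, 43]]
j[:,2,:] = [[74, -34, 24], [-75, 83, 43]]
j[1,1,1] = 72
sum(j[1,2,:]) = 51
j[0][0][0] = -65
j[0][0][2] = -45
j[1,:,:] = [[-25, 81, 85], [84, 72, 36], [-75, 83, 43]]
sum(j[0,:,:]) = 48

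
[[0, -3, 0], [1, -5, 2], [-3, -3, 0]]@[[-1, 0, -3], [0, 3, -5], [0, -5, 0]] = [[0, -9, 15], [-1, -25, 22], [3, -9, 24]]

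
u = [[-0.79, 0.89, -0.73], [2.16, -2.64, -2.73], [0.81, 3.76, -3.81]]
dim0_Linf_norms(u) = [2.16, 3.76, 3.81]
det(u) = -18.19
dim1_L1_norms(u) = [2.41, 7.53, 8.38]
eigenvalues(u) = [(-1.03+0j), (-3.11+2.84j), (-3.11-2.84j)]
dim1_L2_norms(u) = [1.4, 4.37, 5.41]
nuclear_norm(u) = 10.66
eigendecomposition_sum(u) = [[(-1.22-0j), 0.02+0.00j, (0.3-0j)], [-0.32-0.00j, (0.01+0j), (0.08-0j)], [-0.78-0.00j, (0.01+0j), (0.19-0j)]] + [[0.22-0.36j, 0.43+0.54j, (-0.51+0.35j)], [1.24+0.40j, -1.32+1.69j, (-1.4-1.3j)], [(0.8-1.5j), (1.87+2.09j), (-2+1.51j)]] + [[0.22+0.36j, 0.43-0.54j, -0.51-0.35j], [(1.24-0.4j), (-1.32-1.69j), (-1.4+1.3j)], [0.80+1.50j, 1.87-2.09j, -2.00-1.51j]]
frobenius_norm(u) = 7.10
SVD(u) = [[0.17, -0.16, -0.97], [0.16, 0.98, -0.13], [0.97, -0.13, 0.20]] @ diag([5.53645962006654, 4.3738347619017475, 0.7511220612873396]) @ [[0.18,  0.61,  -0.77], [0.49,  -0.73,  -0.47], [0.85,  0.29,  0.43]]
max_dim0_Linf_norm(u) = 3.81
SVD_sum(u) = [[0.17, 0.59, -0.74], [0.15, 0.53, -0.66], [0.96, 3.31, -4.14]] + [[-0.34, 0.51, 0.33], [2.09, -3.14, -2.02], [-0.27, 0.41, 0.27]] + [[-0.62, -0.21, -0.31], [-0.08, -0.03, -0.04], [0.13, 0.04, 0.06]]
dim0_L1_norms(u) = [3.76, 7.29, 7.27]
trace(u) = -7.24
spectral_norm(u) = 5.54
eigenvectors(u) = [[-0.82+0.00j, (-0.19-0.01j), -0.19+0.01j],  [(-0.21+0j), -0.10-0.59j, -0.10+0.59j],  [(-0.53+0j), (-0.78+0j), (-0.78-0j)]]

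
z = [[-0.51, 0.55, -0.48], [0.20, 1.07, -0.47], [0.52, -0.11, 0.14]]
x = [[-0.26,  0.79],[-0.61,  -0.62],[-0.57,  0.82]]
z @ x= [[0.07, -1.14], [-0.44, -0.89], [-0.15, 0.59]]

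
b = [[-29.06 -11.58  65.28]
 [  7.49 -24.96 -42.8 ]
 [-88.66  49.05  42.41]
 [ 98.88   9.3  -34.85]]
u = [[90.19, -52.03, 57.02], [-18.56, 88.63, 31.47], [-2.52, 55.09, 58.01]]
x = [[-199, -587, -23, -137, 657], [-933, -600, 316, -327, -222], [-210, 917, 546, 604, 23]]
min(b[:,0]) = -88.66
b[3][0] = 98.88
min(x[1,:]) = -933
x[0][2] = -23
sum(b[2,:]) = 2.799999999999997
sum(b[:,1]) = 21.81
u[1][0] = -18.56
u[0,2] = 57.02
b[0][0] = -29.06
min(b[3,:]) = -34.85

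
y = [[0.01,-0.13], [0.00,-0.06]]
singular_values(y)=[0.14, 0.0]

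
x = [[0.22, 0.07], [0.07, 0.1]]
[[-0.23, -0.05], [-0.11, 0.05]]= x@[[-0.87,  -0.5], [-0.5,  0.87]]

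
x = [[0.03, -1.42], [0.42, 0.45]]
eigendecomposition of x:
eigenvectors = [[(-0.88+0j),(-0.88-0j)],  [0.13+0.46j,(0.13-0.46j)]]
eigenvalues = [(0.24+0.74j), (0.24-0.74j)]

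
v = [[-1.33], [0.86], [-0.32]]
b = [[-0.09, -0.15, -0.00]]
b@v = [[-0.01]]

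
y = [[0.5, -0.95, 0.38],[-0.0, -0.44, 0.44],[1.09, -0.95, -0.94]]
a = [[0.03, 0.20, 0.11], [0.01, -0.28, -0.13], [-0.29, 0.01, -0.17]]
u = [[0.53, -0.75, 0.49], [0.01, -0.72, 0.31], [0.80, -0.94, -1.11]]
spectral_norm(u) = 1.75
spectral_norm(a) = 0.40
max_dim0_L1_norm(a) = 0.49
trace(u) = -1.30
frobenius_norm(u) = 2.11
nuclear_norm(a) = 0.72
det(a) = 0.00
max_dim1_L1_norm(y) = 2.98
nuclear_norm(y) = 3.01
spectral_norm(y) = 1.88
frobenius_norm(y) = 2.16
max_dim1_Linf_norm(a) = 0.29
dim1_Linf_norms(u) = [0.75, 0.72, 1.11]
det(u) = 0.66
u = y + a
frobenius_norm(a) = 0.51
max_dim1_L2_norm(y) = 1.72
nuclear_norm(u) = 3.22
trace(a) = -0.42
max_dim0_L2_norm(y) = 1.41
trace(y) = -0.88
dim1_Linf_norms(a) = [0.2, 0.28, 0.29]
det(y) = 0.14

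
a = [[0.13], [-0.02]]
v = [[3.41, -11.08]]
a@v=[[0.44, -1.44], [-0.07, 0.22]]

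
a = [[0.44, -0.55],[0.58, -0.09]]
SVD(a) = [[-0.79,-0.62], [-0.62,0.79]] @ diag([0.8569053803857445, 0.32605700278626476]) @ [[-0.82, 0.57], [0.57, 0.82]]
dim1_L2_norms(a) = [0.7, 0.59]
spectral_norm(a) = 0.86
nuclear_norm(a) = 1.18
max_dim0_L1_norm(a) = 1.02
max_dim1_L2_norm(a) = 0.7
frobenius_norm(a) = 0.92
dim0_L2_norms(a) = [0.73, 0.56]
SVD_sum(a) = [[0.55, -0.39],[0.43, -0.3]] + [[-0.11, -0.16], [0.15, 0.21]]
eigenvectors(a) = [[(0.33+0.62j), (0.33-0.62j)], [0.72+0.00j, (0.72-0j)]]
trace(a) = 0.35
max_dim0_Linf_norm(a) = 0.58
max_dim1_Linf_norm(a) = 0.58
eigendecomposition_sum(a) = [[0.22+0.20j, -0.28+0.10j], [(0.29-0.1j), -0.05+0.30j]] + [[0.22-0.20j, -0.28-0.10j],[0.29+0.10j, -0.05-0.30j]]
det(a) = 0.28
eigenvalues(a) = [(0.18+0.5j), (0.18-0.5j)]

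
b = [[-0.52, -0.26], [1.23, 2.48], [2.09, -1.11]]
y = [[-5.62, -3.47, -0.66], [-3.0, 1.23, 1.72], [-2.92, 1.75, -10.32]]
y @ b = [[-2.73,-6.41], [6.67,1.92], [-17.90,16.55]]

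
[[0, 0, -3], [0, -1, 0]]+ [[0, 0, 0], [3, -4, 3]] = [[0, 0, -3], [3, -5, 3]]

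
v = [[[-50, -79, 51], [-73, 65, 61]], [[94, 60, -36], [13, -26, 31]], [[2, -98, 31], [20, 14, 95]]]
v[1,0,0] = 94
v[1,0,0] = 94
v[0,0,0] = -50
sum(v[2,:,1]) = -84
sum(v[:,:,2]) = 233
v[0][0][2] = 51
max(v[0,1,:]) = 65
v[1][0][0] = 94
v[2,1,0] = 20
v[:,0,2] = [51, -36, 31]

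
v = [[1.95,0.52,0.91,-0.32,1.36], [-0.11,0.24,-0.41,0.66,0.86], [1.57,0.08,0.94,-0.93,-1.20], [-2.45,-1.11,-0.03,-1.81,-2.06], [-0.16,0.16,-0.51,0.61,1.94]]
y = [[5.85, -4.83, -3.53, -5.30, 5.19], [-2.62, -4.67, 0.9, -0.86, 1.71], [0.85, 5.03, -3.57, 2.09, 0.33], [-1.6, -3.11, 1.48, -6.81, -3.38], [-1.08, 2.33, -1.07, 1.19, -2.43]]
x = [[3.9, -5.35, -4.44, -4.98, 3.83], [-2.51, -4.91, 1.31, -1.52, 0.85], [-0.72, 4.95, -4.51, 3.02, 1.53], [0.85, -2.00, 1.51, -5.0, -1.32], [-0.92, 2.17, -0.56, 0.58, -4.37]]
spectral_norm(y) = 12.64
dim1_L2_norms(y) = [11.18, 5.76, 6.58, 8.5, 3.88]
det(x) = 2746.76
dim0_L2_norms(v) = [3.51, 1.26, 1.46, 2.25, 3.47]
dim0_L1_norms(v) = [6.24, 2.11, 2.8, 4.33, 7.42]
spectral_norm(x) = 12.19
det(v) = 0.23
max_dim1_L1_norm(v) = 7.46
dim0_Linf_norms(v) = [2.45, 1.11, 0.94, 1.81, 2.06]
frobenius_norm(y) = 16.99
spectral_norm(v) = 4.64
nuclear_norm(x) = 30.25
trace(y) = -11.63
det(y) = 1604.30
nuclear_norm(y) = 31.25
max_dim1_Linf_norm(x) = 5.35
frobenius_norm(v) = 5.76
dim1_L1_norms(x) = [22.5, 11.1, 14.73, 10.68, 8.6]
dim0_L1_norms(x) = [8.9, 19.38, 12.33, 15.1, 11.9]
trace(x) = -14.89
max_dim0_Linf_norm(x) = 5.35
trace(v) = 3.26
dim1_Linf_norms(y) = [5.85, 4.67, 5.03, 6.81, 2.43]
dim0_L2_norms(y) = [6.75, 9.25, 5.42, 9.0, 6.88]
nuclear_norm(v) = 9.29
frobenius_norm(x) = 15.94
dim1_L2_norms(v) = [2.62, 1.19, 2.38, 3.84, 2.11]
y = v + x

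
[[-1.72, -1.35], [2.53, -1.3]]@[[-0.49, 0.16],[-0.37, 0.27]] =[[1.34, -0.64], [-0.76, 0.05]]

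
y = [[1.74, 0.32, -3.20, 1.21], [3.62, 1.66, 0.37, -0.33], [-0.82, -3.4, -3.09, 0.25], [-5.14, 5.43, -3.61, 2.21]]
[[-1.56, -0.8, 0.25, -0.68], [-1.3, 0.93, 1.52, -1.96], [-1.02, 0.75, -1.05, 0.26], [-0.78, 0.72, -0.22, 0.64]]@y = [[-2.32, -6.37, 6.38, -3.06],[9.93, -14.68, 6.88, -5.83],[0.46, 5.9, 5.85, -1.17],[-1.86, 5.17, 1.13, 0.18]]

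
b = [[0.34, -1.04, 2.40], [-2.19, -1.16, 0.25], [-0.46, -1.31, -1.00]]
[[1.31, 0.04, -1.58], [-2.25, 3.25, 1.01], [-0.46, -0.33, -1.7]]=b@ [[1.20,-1.69,-1.28], [-0.27,0.49,1.59], [0.26,0.47,0.21]]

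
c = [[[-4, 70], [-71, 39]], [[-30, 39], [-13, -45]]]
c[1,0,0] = -30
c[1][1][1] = -45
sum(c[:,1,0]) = -84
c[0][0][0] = -4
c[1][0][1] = 39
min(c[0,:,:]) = -71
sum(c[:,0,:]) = 75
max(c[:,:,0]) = -4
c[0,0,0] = -4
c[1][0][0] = -30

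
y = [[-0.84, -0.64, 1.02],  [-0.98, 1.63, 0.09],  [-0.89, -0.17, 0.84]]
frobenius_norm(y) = 2.70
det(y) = 0.01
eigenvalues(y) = [-0.19, -0.03, 1.85]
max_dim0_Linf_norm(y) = 1.63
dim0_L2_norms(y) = [1.57, 1.76, 1.32]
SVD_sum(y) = [[-0.62, 0.37, 0.37], [-1.18, 0.7, 0.69], [-0.76, 0.45, 0.44]] + [[-0.22,-1.01,0.65], [0.20,0.93,-0.6], [-0.13,-0.62,0.40]] + [[0.0, 0.0, 0.0], [0.00, 0.0, 0.00], [-0.00, -0.00, -0.0]]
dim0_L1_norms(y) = [2.71, 2.44, 1.95]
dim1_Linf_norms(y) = [1.02, 1.63, 0.89]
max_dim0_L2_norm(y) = 1.76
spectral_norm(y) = 2.00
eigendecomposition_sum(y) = [[-1.10, -0.28, 1.11], [-0.54, -0.14, 0.55], [-1.04, -0.27, 1.05]] + [[0.15,0.04,-0.18], [0.08,0.02,-0.09], [0.17,0.04,-0.20]] + [[0.12, -0.4, 0.08], [-0.52, 1.75, -0.36], [-0.02, 0.05, -0.01]]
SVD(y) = [[-0.41, 0.67, -0.62], [-0.77, -0.62, -0.16], [-0.49, 0.41, 0.77]] @ diag([1.9968990670225175, 1.8220825556332874, 0.003045748096653622]) @ [[0.77,-0.46,-0.45], [-0.18,-0.83,0.53], [-0.62,-0.33,-0.72]]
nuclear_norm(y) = 3.82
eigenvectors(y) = [[0.69,-0.63,0.22], [0.34,-0.33,-0.97], [0.65,-0.71,-0.03]]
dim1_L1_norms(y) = [2.5, 2.7, 1.9]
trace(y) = 1.63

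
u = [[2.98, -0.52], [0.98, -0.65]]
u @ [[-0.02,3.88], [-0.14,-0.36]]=[[0.01,11.75], [0.07,4.04]]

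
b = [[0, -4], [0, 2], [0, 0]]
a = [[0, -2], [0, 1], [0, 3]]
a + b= [[0, -6], [0, 3], [0, 3]]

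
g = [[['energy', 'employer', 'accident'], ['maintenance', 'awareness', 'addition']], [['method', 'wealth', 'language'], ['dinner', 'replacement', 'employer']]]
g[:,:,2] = [['accident', 'addition'], ['language', 'employer']]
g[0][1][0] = 'maintenance'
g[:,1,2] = ['addition', 'employer']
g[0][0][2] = 'accident'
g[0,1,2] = 'addition'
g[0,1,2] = 'addition'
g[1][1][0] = 'dinner'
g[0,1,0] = 'maintenance'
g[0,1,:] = ['maintenance', 'awareness', 'addition']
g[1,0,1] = 'wealth'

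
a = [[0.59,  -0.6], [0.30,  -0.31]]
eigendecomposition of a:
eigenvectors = [[0.89, 0.71], [0.45, 0.71]]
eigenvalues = [0.29, -0.01]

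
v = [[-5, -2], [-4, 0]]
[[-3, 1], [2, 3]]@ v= [[11, 6], [-22, -4]]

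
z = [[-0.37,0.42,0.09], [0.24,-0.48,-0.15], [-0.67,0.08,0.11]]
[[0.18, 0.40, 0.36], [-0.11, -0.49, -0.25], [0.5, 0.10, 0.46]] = z@[[-0.68, 0.03, -0.74], [-0.31, 0.89, 0.33], [0.67, 0.45, -0.59]]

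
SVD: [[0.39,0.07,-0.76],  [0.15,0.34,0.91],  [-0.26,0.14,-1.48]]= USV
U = [[0.38,  0.90,  -0.22],[-0.49,  0.40,  0.78],[0.78,  -0.19,  0.59]]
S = [1.9, 0.49, 0.35]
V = [[-0.07, -0.01, -1.0], [0.93, 0.35, -0.07], [-0.35, 0.94, 0.01]]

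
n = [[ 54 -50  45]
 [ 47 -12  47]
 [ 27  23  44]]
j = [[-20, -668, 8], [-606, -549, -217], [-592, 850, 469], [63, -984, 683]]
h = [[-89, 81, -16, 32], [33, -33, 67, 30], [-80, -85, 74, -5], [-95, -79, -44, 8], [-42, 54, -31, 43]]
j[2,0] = -592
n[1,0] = 47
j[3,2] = 683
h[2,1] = -85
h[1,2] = 67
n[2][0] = 27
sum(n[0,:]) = 49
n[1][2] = 47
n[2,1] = 23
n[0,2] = 45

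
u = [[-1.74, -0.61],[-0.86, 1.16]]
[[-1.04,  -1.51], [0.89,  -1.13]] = u @ [[0.26, 0.96], [0.96, -0.26]]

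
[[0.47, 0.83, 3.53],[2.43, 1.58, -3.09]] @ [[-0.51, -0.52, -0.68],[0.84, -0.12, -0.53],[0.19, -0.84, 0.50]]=[[1.13, -3.31, 1.01], [-0.50, 1.14, -4.03]]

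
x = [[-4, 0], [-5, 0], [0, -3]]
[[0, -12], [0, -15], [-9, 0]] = x @ [[0, 3], [3, 0]]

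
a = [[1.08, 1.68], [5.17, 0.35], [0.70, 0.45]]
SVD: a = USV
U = [[-0.25,0.94], [-0.96,-0.27], [-0.14,0.21]]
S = [5.38, 1.6]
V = [[-0.99, -0.15],[-0.15, 0.99]]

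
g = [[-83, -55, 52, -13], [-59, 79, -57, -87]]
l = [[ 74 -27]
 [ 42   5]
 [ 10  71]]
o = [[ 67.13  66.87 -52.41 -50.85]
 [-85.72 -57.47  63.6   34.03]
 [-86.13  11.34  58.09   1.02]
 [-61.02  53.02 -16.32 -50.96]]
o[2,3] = 1.02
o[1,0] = -85.72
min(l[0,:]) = -27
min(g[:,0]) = -83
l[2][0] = 10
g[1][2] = -57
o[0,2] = -52.41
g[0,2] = 52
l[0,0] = 74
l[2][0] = 10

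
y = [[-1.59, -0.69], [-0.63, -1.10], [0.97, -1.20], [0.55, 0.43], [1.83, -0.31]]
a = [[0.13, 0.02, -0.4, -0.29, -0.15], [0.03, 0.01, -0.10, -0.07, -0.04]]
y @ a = [[-0.23, -0.04, 0.7, 0.51, 0.27], [-0.11, -0.02, 0.36, 0.26, 0.14], [0.09, 0.01, -0.27, -0.20, -0.10], [0.08, 0.02, -0.26, -0.19, -0.1], [0.23, 0.03, -0.7, -0.51, -0.26]]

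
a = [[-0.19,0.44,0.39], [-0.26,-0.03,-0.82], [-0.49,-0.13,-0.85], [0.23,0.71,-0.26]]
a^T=[[-0.19, -0.26, -0.49, 0.23], [0.44, -0.03, -0.13, 0.71], [0.39, -0.82, -0.85, -0.26]]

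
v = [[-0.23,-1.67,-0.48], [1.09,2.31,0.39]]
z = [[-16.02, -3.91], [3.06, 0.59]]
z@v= [[-0.58,  17.72,  6.16],[-0.06,  -3.75,  -1.24]]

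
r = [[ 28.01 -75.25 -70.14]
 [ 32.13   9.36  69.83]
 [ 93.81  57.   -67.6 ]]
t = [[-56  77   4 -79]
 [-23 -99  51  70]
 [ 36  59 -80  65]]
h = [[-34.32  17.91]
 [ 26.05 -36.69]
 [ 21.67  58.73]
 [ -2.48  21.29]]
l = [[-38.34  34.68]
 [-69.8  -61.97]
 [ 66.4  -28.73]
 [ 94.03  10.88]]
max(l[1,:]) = -61.97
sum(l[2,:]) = 37.67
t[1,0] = -23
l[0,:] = [-38.34, 34.68]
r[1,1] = 9.36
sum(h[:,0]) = 10.920000000000002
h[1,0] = 26.05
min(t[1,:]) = -99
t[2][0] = 36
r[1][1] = 9.36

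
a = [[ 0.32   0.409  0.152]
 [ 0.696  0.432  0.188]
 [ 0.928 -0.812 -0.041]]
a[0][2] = 0.152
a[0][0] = 0.32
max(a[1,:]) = 0.696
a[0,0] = 0.32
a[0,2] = 0.152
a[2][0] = 0.928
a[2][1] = -0.812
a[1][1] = 0.432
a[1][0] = 0.696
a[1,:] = [0.696, 0.432, 0.188]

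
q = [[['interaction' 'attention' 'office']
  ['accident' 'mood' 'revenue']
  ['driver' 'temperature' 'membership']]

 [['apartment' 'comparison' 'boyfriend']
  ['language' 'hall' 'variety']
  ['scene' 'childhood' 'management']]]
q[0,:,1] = ['attention', 'mood', 'temperature']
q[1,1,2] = 'variety'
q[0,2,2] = 'membership'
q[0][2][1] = 'temperature'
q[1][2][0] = 'scene'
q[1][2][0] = 'scene'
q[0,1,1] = 'mood'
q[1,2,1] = 'childhood'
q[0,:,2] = ['office', 'revenue', 'membership']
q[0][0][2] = 'office'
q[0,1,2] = 'revenue'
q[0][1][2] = 'revenue'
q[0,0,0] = 'interaction'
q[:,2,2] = ['membership', 'management']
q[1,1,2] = 'variety'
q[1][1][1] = 'hall'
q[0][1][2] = 'revenue'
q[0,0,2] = 'office'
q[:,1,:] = [['accident', 'mood', 'revenue'], ['language', 'hall', 'variety']]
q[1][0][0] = 'apartment'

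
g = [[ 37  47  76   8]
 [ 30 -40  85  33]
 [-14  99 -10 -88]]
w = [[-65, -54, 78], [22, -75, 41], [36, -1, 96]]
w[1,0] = 22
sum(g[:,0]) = 53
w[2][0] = 36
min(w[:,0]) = -65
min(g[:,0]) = -14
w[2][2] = 96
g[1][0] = 30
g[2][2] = -10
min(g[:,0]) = -14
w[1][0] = 22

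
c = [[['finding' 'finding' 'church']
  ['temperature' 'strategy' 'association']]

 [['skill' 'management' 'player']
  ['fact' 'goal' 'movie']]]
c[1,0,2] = 'player'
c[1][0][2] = 'player'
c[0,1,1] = 'strategy'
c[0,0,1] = 'finding'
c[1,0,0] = 'skill'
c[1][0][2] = 'player'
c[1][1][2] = 'movie'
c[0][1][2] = 'association'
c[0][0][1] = 'finding'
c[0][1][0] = 'temperature'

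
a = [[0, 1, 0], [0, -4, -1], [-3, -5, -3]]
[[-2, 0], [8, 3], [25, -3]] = a@ [[-5, 4], [-2, 0], [0, -3]]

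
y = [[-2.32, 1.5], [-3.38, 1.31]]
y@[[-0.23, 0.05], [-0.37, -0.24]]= [[-0.02, -0.48], [0.29, -0.48]]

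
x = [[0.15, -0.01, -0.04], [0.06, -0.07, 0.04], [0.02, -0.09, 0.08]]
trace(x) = 0.16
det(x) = -0.00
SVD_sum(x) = [[0.12,-0.06,0.02],[0.08,-0.04,0.01],[0.06,-0.03,0.01]] + [[0.03, 0.05, -0.06], [-0.02, -0.03, 0.03], [-0.04, -0.06, 0.07]] + [[0.00, 0.00, 0.0], [-0.0, -0.0, -0.0], [0.00, 0.00, 0.00]]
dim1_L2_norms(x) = [0.16, 0.1, 0.12]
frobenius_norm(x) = 0.22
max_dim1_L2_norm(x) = 0.16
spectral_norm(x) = 0.17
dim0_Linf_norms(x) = [0.15, 0.09, 0.08]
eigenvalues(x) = [0.15, -0.02, 0.03]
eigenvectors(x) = [[-0.97, 0.19, 0.31], [-0.25, 0.75, 0.50], [0.05, 0.63, 0.81]]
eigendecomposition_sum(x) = [[0.14,0.02,-0.07], [0.04,0.01,-0.02], [-0.01,-0.00,0.0]] + [[0.00,-0.01,0.01], [0.01,-0.04,0.02], [0.01,-0.04,0.02]] + [[0.01, -0.02, 0.02], [0.01, -0.03, 0.04], [0.02, -0.05, 0.06]]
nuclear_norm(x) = 0.32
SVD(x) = [[-0.76, 0.61, 0.25],[-0.52, -0.32, -0.79],[-0.4, -0.73, 0.56]] @ diag([0.17358281324985006, 0.13802748513726423, 0.004173762205728051]) @ [[-0.88,0.46,-0.13], [0.41,0.59,-0.69], [0.24,0.66,0.71]]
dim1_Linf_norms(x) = [0.15, 0.07, 0.09]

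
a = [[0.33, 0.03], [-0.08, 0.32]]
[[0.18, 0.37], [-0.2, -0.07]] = a @ [[0.58, 1.12], [-0.47, 0.05]]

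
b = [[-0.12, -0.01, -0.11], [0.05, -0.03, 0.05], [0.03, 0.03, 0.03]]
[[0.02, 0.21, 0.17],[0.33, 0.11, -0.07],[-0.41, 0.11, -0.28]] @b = [[0.01,-0.00,0.01],[-0.04,-0.01,-0.03],[0.05,-0.01,0.04]]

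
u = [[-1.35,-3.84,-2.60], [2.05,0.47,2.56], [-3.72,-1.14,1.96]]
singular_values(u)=[5.67, 4.11, 2.08]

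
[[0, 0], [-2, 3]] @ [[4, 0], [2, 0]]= [[0, 0], [-2, 0]]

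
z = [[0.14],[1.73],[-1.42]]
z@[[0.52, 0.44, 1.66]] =[[0.07, 0.06, 0.23],[0.90, 0.76, 2.87],[-0.74, -0.62, -2.36]]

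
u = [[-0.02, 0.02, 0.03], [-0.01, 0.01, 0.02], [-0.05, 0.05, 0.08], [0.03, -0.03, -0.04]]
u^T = [[-0.02, -0.01, -0.05, 0.03], [0.02, 0.01, 0.05, -0.03], [0.03, 0.02, 0.08, -0.04]]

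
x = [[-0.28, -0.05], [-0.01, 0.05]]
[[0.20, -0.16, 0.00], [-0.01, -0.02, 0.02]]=x@ [[-0.67, 0.65, -0.10], [-0.26, -0.35, 0.47]]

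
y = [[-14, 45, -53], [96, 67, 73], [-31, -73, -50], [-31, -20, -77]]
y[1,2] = 73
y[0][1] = 45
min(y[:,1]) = -73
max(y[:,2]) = 73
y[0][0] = -14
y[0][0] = -14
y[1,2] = 73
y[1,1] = 67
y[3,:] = [-31, -20, -77]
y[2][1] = -73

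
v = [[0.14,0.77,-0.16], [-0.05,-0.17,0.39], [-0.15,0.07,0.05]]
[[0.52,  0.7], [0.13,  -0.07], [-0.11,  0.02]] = v @ [[1.27,0.36], [0.60,0.90], [0.77,0.27]]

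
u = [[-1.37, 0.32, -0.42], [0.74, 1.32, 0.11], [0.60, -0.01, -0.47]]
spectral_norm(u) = 1.75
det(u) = 1.32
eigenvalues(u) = [(1.41+0j), (-0.96+0.1j), (-0.96-0.1j)]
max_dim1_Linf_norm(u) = 1.37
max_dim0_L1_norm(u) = 2.71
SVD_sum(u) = [[-1.07, -0.46, -0.15], [1.10, 0.48, 0.16], [0.44, 0.19, 0.06]] + [[-0.33, 0.79, -0.09], [-0.35, 0.84, -0.1], [0.07, -0.17, 0.02]] + [[0.03, -0.01, -0.17], [-0.01, 0.00, 0.05], [0.09, -0.03, -0.55]]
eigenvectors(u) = [[(-0.11+0j), (-0.62+0.13j), -0.62-0.13j], [(-0.99+0j), (0.17-0.03j), (0.17+0.03j)], [-0.03+0.00j, 0.76+0.00j, (0.76-0j)]]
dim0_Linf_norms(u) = [1.37, 1.32, 0.47]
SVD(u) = [[-0.67, -0.68, 0.30], [0.69, -0.72, -0.09], [0.27, 0.15, 0.95]] @ diag([1.7522795913592948, 1.2727056873037625, 0.5903697715926509]) @ [[0.91, 0.4, 0.13],[0.38, -0.92, 0.11],[0.16, -0.05, -0.99]]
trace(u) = -0.52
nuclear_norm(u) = 3.62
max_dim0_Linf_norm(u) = 1.37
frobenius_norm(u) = 2.24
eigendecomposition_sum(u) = [[0.04+0.00j, (0.15-0j), (-0-0j)], [0.36+0.00j, (1.37-0j), -0.00-0.00j], [(0.01+0j), 0.04-0.00j, (-0-0j)]] + [[(-0.71-2.21j), (0.08+0.3j), -0.21-2.00j],[(0.19+0.59j), (-0.02-0.08j), (0.06+0.53j)],[0.29+2.76j, (-0.03-0.38j), (-0.23+2.39j)]] + [[(-0.71+2.21j), 0.08-0.30j, (-0.21+2j)], [0.19-0.59j, -0.02+0.08j, (0.06-0.53j)], [(0.29-2.76j), -0.03+0.38j, -0.23-2.39j]]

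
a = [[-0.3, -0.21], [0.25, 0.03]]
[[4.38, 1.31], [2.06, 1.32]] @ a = [[-0.99, -0.88], [-0.29, -0.39]]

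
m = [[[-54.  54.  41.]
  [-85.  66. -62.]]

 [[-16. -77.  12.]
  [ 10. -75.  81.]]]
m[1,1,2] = 81.0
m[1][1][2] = 81.0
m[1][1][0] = 10.0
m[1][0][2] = 12.0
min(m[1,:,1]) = -77.0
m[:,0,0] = [-54.0, -16.0]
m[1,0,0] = -16.0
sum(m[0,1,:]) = -81.0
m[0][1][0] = -85.0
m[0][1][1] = 66.0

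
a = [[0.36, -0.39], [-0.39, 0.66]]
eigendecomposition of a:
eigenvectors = [[-0.82, 0.57], [-0.57, -0.82]]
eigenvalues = [0.09, 0.93]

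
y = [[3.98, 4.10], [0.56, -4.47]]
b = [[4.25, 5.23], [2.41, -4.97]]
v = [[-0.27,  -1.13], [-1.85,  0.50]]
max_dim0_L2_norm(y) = 6.07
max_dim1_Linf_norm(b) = 5.23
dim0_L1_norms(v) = [2.12, 1.63]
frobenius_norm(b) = 8.71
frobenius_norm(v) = 2.24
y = v + b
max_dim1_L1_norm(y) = 8.08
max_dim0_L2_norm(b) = 7.21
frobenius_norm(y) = 7.28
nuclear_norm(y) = 9.65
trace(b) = -0.72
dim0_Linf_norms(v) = [1.85, 1.13]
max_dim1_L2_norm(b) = 6.74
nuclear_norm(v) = 3.08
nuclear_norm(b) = 11.97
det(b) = -33.73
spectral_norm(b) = 7.44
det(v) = -2.23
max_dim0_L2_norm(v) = 1.87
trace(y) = -0.49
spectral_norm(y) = 6.61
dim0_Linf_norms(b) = [4.25, 5.23]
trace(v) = 0.23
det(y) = -20.09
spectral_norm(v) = 1.92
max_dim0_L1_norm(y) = 8.57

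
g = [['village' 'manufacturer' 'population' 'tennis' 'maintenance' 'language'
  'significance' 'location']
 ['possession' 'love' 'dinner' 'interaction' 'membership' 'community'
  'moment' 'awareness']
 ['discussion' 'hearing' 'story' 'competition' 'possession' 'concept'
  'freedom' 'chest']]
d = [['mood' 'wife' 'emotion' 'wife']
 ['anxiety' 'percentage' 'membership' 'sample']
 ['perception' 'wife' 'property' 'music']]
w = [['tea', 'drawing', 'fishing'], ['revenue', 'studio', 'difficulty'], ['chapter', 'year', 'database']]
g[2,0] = 'discussion'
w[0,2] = 'fishing'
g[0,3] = 'tennis'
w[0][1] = 'drawing'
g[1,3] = 'interaction'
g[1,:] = ['possession', 'love', 'dinner', 'interaction', 'membership', 'community', 'moment', 'awareness']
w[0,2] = 'fishing'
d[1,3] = 'sample'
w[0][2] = 'fishing'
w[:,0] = ['tea', 'revenue', 'chapter']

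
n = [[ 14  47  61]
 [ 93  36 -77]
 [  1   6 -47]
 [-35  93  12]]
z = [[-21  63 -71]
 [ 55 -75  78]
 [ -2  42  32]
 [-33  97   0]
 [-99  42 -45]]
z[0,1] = 63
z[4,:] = [-99, 42, -45]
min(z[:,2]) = -71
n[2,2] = -47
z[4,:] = [-99, 42, -45]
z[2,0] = -2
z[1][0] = 55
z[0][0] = -21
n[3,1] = 93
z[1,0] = 55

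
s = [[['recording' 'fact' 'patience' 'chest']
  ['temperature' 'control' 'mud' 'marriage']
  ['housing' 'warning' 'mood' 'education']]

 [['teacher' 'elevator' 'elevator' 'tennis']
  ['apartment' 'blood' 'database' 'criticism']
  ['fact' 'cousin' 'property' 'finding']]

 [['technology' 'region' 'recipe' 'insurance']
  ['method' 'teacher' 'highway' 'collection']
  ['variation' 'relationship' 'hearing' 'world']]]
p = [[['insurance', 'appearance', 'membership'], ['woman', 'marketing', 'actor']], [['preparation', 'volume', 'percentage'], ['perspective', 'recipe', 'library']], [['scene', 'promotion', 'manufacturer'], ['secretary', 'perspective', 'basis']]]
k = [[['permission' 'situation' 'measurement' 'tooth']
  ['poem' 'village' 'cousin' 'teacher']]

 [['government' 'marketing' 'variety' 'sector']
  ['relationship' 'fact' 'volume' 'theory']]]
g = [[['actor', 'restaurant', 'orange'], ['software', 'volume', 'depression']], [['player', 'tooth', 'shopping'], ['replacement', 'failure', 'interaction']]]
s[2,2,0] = 'variation'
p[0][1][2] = 'actor'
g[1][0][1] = 'tooth'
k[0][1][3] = 'teacher'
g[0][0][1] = 'restaurant'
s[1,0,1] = 'elevator'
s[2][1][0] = 'method'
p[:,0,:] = [['insurance', 'appearance', 'membership'], ['preparation', 'volume', 'percentage'], ['scene', 'promotion', 'manufacturer']]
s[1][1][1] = 'blood'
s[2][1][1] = 'teacher'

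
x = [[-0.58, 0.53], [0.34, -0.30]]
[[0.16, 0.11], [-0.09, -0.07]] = x@[[-0.14,  -0.14], [0.14,  0.06]]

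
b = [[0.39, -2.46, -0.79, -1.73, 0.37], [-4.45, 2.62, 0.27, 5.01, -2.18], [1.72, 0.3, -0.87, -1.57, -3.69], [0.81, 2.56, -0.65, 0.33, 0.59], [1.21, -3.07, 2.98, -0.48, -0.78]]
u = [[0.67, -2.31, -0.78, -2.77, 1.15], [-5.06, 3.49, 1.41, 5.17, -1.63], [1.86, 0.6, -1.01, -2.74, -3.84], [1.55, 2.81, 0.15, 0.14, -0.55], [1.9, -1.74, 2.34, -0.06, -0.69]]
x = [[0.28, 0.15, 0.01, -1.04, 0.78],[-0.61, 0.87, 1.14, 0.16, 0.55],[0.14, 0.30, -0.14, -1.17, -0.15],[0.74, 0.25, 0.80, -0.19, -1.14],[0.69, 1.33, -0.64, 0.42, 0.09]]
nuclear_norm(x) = 7.20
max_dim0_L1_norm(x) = 2.98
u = x + b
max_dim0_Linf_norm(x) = 1.33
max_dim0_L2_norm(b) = 5.56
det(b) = -80.34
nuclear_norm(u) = 21.35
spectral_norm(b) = 8.33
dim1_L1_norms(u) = [7.68, 16.76, 10.05, 5.2, 6.73]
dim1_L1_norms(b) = [5.74, 14.53, 8.15, 4.94, 8.52]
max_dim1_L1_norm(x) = 3.33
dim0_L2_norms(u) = [5.96, 5.37, 3.02, 6.48, 4.42]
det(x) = -3.89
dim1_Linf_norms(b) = [2.46, 5.01, 3.69, 2.56, 3.07]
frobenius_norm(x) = 3.39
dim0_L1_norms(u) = [11.04, 10.95, 5.69, 10.88, 7.86]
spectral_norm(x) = 1.73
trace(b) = 1.69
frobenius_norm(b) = 10.73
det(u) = 276.34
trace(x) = 0.91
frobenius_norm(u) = 11.61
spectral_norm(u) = 9.41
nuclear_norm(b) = 19.88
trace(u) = 2.60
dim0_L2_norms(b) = [5.0, 5.38, 3.28, 5.56, 4.41]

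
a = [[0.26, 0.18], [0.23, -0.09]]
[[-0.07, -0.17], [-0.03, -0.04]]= a @ [[-0.18, -0.34],  [-0.11, -0.48]]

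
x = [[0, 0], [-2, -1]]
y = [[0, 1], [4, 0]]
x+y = [[0, 1], [2, -1]]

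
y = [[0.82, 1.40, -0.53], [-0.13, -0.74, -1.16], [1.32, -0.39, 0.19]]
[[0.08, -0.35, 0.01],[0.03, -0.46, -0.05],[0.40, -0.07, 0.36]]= y@[[0.27, -0.12, 0.23],[-0.1, -0.02, -0.1],[0.01, 0.42, 0.08]]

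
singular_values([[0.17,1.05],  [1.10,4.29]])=[4.55, 0.09]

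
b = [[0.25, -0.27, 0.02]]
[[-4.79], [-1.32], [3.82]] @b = [[-1.2, 1.29, -0.10], [-0.33, 0.36, -0.03], [0.96, -1.03, 0.08]]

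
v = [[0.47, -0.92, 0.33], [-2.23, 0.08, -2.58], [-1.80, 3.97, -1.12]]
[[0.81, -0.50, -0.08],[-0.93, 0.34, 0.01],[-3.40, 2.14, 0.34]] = v @[[0.72, -0.45, -0.07], [-0.61, 0.41, 0.07], [-0.28, 0.27, 0.06]]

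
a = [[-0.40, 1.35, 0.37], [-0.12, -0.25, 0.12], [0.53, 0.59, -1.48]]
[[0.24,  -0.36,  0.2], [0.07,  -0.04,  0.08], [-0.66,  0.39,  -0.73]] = a @ [[-0.23, 0.35, -0.23], [0.01, -0.11, -0.03], [0.37, -0.18, 0.40]]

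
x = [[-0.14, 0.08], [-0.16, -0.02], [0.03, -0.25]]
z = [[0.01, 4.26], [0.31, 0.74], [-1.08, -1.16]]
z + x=[[-0.13,  4.34], [0.15,  0.72], [-1.05,  -1.41]]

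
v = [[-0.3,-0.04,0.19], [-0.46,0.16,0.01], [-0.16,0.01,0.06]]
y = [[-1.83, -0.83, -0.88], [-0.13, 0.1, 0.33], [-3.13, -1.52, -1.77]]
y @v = [[1.07, -0.07, -0.41], [-0.06, 0.02, -0.0], [1.92, -0.14, -0.72]]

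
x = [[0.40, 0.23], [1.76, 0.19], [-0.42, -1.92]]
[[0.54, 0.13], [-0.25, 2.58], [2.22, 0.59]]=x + [[0.14, -0.1], [-2.01, 2.39], [2.64, 2.51]]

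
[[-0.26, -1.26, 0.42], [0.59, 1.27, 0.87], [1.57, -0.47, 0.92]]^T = [[-0.26, 0.59, 1.57], [-1.26, 1.27, -0.47], [0.42, 0.87, 0.92]]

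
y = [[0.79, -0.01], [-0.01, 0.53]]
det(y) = 0.42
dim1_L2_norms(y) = [0.79, 0.53]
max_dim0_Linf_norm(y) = 0.79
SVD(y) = [[-1.00, 0.04], [0.04, 1.0]] @ diag([0.7903840481040529, 0.529615951895947]) @ [[-1.00, 0.04],[0.04, 1.0]]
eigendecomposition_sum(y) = [[0.79,-0.03], [-0.03,0.0]] + [[0.00, 0.02], [0.02, 0.53]]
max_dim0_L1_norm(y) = 0.8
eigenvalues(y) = [0.79, 0.53]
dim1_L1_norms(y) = [0.8, 0.54]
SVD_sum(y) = [[0.79, -0.03], [-0.03, 0.0]] + [[0.0,0.02], [0.02,0.53]]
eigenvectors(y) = [[1.0, 0.04], [-0.04, 1.00]]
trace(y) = 1.32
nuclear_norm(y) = 1.32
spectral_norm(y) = 0.79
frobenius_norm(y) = 0.95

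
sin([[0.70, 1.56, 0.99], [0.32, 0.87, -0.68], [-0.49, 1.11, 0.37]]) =[[0.49, 0.96, 1.31], [0.16, 0.71, -0.74], [-0.6, 1.28, 0.55]]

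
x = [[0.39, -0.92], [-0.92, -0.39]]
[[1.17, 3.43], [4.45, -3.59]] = x @ [[-3.64, 4.65], [-2.82, -1.76]]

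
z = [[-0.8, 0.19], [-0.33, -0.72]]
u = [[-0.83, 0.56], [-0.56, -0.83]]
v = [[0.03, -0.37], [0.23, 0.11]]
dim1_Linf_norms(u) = [0.83, 0.83]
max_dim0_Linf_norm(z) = 0.8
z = v + u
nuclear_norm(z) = 1.61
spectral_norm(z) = 0.88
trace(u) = -1.66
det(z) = 0.64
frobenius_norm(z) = 1.14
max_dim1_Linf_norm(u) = 0.83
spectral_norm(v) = 0.39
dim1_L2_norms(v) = [0.37, 0.25]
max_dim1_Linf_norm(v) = 0.37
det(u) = 1.00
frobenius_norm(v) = 0.45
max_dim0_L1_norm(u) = 1.39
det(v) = 0.09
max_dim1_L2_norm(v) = 0.37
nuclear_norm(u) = 2.00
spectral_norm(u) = 1.00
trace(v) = 0.14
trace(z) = -1.52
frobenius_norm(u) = 1.42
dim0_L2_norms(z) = [0.87, 0.74]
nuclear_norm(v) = 0.62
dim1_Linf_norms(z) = [0.8, 0.72]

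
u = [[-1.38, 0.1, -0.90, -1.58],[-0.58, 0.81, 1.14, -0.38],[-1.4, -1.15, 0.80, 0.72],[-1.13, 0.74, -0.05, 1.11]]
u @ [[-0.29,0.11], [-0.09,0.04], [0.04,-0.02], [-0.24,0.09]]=[[0.73, -0.27], [0.23, -0.09], [0.37, -0.15], [-0.01, 0.01]]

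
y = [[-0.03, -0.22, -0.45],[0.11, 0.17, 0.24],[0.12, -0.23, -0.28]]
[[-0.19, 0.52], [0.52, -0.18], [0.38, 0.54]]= y@[[4.07, 1.28], [0.76, -0.43], [-0.23, -1.04]]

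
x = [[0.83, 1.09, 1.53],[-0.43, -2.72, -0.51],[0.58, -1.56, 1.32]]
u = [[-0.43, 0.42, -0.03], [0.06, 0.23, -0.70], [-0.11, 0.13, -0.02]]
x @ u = [[-0.46, 0.8, -0.82],[0.08, -0.87, 1.93],[-0.49, 0.06, 1.05]]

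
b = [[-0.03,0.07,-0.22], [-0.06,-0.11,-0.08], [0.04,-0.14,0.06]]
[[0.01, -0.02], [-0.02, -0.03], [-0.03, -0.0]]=b@[[-0.06, 0.08], [0.20, 0.11], [0.03, 0.13]]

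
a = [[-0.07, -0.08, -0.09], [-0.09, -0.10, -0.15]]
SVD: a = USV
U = [[-0.57,-0.82], [-0.82,0.57]]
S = [0.24, 0.02]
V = [[0.47, 0.52, 0.71], [0.42, 0.58, -0.70]]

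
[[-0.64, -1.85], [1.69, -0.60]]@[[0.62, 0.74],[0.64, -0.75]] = [[-1.58, 0.91], [0.66, 1.7]]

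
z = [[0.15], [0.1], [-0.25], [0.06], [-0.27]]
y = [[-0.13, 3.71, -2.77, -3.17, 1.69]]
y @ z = [[0.4]]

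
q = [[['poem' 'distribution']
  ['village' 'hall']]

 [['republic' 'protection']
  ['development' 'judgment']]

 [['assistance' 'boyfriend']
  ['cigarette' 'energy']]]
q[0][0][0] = 'poem'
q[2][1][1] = 'energy'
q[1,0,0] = 'republic'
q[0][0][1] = 'distribution'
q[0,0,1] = 'distribution'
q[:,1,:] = [['village', 'hall'], ['development', 'judgment'], ['cigarette', 'energy']]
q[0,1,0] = 'village'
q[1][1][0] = 'development'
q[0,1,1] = 'hall'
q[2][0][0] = 'assistance'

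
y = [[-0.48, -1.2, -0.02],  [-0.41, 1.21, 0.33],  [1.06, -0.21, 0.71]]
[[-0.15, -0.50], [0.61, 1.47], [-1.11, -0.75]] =y@[[-0.67, -0.90], [0.4, 0.77], [-0.45, 0.52]]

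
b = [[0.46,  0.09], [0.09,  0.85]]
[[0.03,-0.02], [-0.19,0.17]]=b @ [[0.1, -0.09], [-0.23, 0.21]]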